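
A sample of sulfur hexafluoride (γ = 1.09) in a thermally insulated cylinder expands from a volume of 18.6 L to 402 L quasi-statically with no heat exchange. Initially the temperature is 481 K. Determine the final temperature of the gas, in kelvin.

T₂ ≈ 365 K

Adiabatic: T₁V₁^(γ−1) = T₂V₂^(γ−1) ⇒ T₂ = T₁ (V₁/V₂)^(γ−1).
T₂ = 481 × (18.6/402)^(0.09) = 364.8 K.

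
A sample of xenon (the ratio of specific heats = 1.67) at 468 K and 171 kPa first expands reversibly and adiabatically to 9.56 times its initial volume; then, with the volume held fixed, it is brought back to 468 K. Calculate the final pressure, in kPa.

P₃ ≈ 17.9 kPa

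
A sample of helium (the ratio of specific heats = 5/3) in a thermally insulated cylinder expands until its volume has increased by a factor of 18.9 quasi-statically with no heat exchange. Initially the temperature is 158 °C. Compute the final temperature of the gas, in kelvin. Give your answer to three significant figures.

T₂ ≈ 60.8 K

For a reversible adiabat TV^(γ−1) is constant, so T₂ = T₁ (V₁/V₂)^(γ−1).
T₁ = 158 °C = 431.1 K.
T₂ = 431.1 × (1/18.9)^(2/3) = 60.77 K.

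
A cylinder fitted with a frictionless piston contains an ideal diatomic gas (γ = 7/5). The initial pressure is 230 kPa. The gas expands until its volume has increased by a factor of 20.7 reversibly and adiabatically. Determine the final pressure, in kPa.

P₂ ≈ 3.31 kPa

Adiabatic: P₁V₁^γ = P₂V₂^γ ⇒ P₂ = P₁ (V₁/V₂)^γ.
P₂ = 230 × (1/20.7)^(7/5) = 3.307 kPa.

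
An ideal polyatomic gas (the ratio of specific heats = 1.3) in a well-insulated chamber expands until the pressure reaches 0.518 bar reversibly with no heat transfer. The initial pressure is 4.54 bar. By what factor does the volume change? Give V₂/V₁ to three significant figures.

V₂/V₁ ≈ 5.31

From PV^γ = const, V₂/V₁ = (P₁/P₂)^(1/γ).
V₂/V₁ = (4.54/0.518)^(0.769) = 5.311.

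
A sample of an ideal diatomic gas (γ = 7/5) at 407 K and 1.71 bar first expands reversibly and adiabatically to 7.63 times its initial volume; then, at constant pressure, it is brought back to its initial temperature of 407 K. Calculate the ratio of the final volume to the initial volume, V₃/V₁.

V₃/V₁ ≈ 17.2

Adiabatic step: V₂/V₁ = 7.63; T₂ = T₁·(1/7.63)^(2/5) = 180.5 K.
Isobaric step: V₃/V₂ = T₃/T₂ = 407/180.5.
V₃/V₁ = (V₂/V₁)(V₃/V₂) = 7.63 × (407/180.5) = 17.2.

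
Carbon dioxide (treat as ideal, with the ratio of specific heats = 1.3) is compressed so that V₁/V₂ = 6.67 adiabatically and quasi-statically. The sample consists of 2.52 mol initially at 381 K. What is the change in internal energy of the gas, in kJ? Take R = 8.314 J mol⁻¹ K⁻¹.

For a reversible adiabat TV^(γ−1) is constant, so T₂ = T₁ (V₁/V₂)^(γ−1).
T₂ = 381 × 6.67^(0.3) = 673.2 K.
Q = 0, so ΔU = W_on_gas = nCᵥΔT with Cᵥ = R/(γ−1) = 27.71 J/(mol·K).
ΔU = 2.52 × 27.71 × (673.2 − 381) = 20410 J.

ΔU ≈ 20.4 kJ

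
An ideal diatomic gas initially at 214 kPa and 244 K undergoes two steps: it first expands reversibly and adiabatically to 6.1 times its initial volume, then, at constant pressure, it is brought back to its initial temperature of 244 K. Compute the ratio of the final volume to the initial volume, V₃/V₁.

For a diatomic ideal gas γ = 7/5.
Adiabatic step: V₂/V₁ = 6.1; T₂ = T₁·(1/6.1)^(2/5) = 118.4 K.
Isobaric step: V₃/V₂ = T₃/T₂ = 244/118.4.
V₃/V₁ = (V₂/V₁)(V₃/V₂) = 6.1 × (244/118.4) = 12.57.

V₃/V₁ ≈ 12.6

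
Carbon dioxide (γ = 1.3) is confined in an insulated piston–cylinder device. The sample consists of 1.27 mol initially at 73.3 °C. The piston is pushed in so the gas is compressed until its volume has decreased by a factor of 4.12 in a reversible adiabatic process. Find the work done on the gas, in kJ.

Adiabatic: T₁V₁^(γ−1) = T₂V₂^(γ−1) ⇒ T₂ = T₁ (V₁/V₂)^(γ−1).
T₁ = 73.3 °C = 346.4 K.
T₂ = 346.4 × 4.12^(0.3) = 529.8 K.
Q = 0, so ΔU = W_on_gas = nCᵥΔT with Cᵥ = R/(γ−1) = 27.71 J/(mol·K).
ΔU = 1.27 × 27.71 × (529.8 − 346.4) = 6453 J.

W ≈ 6.45 kJ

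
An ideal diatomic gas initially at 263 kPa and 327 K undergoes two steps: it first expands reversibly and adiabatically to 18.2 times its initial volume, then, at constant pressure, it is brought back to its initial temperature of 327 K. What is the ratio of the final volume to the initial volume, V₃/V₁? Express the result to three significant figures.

V₃/V₁ ≈ 58.1

For a diatomic ideal gas γ = 7/5.
Adiabatic step: V₂/V₁ = 18.2; T₂ = T₁·(1/18.2)^(2/5) = 102.5 K.
Isobaric step: V₃/V₂ = T₃/T₂ = 327/102.5.
V₃/V₁ = (V₂/V₁)(V₃/V₂) = 18.2 × (327/102.5) = 58.09.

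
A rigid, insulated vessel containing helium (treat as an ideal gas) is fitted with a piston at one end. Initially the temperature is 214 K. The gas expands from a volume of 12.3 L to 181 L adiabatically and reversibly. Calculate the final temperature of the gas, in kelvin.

Adiabatic: T₁V₁^(γ−1) = T₂V₂^(γ−1) ⇒ T₂ = T₁ (V₁/V₂)^(γ−1).
For a monatomic ideal gas γ = 5/3, so γ−1 = 2/3.
T₂ = 214 × (12.3/181)^(2/3) = 35.64 K.

T₂ ≈ 35.6 K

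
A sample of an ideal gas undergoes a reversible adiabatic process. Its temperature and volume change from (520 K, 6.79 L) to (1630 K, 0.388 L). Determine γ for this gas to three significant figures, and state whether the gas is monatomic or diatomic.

γ ≈ 1.40; diatomic

TV^(γ−1) = const ⇒ γ − 1 = ln(T₂/T₁) / ln(V₁/V₂).
γ = 1 + ln(1630/520) / ln(6.79/0.388) = 1.399.
γ ≈ 1.40 is close to 7/5, so the gas is diatomic.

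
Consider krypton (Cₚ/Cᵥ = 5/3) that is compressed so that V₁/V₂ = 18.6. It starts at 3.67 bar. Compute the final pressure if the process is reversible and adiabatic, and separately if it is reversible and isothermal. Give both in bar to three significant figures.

adiabatic: 479 bar; isothermal: 68.3 bar

Isothermal: P₂ = P₁(V₁/V₂) = 3.67×18.6 = 68.26 bar.
Adiabatic: P₂ = P₁(V₁/V₂)^γ = 3.67×18.6^(5/3) = 479.2 bar.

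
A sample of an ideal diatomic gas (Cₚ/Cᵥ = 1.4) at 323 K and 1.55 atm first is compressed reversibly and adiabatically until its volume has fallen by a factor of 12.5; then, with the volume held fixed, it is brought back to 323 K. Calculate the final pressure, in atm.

P₃ ≈ 19.4 atm

Adiabatic step (PV^γ = const): P₂ = 1.55×12.5^(1.4) = 53.21 atm; T₂ = 323×12.5^(0.4) = 887.1 K.
Isochoric: P₃ = P₂(T₃/T₂) = 53.21 × (323/887.1) = 19.38 atm.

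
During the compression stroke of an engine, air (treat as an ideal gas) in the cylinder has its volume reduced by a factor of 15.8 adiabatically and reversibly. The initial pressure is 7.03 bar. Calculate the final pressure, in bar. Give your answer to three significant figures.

P₂ ≈ 335 bar

Since PV^γ is constant along a reversible adiabat, P₂ = P₁ (V₁/V₂)^γ.
For a diatomic ideal gas γ = 7/5.
P₂ = 7.03 × 15.8^(7/5) = 335 bar.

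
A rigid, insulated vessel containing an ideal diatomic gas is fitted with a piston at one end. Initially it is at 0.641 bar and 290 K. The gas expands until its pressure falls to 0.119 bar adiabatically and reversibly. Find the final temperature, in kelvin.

Along an adiabat T P^((1−γ)/γ) is constant, so T₂ = T₁ (P₂/P₁)^((γ−1)/γ).
For a diatomic ideal gas γ = 7/5, so (γ−1)/γ = 2/7.
T₂ = 290 × (0.119/0.641)^(2/7) = 179.2 K.

T₂ ≈ 179 K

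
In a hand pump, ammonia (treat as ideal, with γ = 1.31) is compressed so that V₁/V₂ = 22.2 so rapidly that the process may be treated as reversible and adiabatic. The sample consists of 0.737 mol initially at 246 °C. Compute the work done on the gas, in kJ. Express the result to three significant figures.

Adiabatic: T₁V₁^(γ−1) = T₂V₂^(γ−1) ⇒ T₂ = T₁ (V₁/V₂)^(γ−1).
T₁ = 246 °C = 519.1 K.
T₂ = 519.1 × 22.2^(0.31) = 1357 K.
Q = 0, so ΔU = W_on_gas = nCᵥΔT with Cᵥ = R/(γ−1) = 26.82 J/(mol·K).
ΔU = 0.737 × 26.82 × (1357 − 519.1) = 16570 J.

W ≈ 16.6 kJ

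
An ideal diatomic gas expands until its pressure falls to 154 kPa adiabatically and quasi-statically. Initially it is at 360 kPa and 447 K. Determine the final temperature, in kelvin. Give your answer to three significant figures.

Along an adiabat T P^((1−γ)/γ) is constant, so T₂ = T₁ (P₂/P₁)^((γ−1)/γ).
For a diatomic ideal gas γ = 7/5, so (γ−1)/γ = 2/7.
T₂ = 447 × (154/360)^(2/7) = 350.7 K.

T₂ ≈ 351 K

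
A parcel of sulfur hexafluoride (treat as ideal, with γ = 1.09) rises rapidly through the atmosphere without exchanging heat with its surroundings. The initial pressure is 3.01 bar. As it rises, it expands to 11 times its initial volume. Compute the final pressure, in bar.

Adiabatic: P₁V₁^γ = P₂V₂^γ ⇒ P₂ = P₁ (V₁/V₂)^γ.
P₂ = 3.01 × (1/11)^(1.09) = 0.2205 bar.

P₂ ≈ 0.221 bar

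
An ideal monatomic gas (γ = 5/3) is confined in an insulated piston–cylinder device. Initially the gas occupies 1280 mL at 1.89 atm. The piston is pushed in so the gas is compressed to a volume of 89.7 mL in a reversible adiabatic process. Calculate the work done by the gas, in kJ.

W ≈ -1.80 kJ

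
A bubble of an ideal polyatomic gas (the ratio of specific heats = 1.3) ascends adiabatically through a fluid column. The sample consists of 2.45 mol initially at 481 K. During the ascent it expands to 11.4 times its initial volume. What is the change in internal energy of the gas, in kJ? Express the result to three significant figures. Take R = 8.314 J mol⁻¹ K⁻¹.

For a reversible adiabat TV^(γ−1) is constant, so T₂ = T₁ (V₁/V₂)^(γ−1).
T₂ = 481 × (1/11.4)^(0.3) = 231.8 K.
Q = 0, so ΔU = W_on_gas = nCᵥΔT with Cᵥ = R/(γ−1) = 27.71 J/(mol·K).
ΔU = 2.45 × 27.71 × (231.8 − 481) = -16920 J.

ΔU ≈ -16.9 kJ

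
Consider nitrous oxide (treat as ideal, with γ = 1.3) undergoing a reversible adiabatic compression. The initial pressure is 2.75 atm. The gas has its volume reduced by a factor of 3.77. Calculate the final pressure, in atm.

P₂ ≈ 15.4 atm

Since PV^γ is constant along a reversible adiabat, P₂ = P₁ (V₁/V₂)^γ.
P₂ = 2.75 × 3.77^(1.3) = 15.44 atm.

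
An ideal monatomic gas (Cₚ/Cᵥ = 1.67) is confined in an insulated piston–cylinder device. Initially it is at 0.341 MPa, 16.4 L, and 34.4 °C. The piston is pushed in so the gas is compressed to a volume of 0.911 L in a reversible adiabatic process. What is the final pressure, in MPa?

P₂ ≈ 42.6 MPa

Since PV^γ is constant along a reversible adiabat, P₂ = P₁ (V₁/V₂)^γ.
P₂ = 0.341 × (16.4/0.911)^(1.67) = 42.57 MPa.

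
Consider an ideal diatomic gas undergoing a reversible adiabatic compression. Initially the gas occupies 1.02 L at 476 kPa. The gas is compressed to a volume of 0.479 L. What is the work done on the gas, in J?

W ≈ 429 J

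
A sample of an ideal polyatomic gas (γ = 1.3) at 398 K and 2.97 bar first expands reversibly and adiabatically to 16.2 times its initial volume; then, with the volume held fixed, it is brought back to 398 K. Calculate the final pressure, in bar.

P₃ ≈ 0.183 bar

Adiabatic step (PV^γ = const): P₂ = 2.97×(1/16.2)^(1.3) = 0.0795 bar; T₂ = 398×(1/16.2)^(0.3) = 172.6 K.
Isochoric: P₃ = P₂(T₃/T₂) = 0.0795 × (398/172.6) = 0.1833 bar.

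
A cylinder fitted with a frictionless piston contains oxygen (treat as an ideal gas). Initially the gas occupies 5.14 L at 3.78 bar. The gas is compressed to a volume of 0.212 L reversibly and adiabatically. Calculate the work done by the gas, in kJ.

γ = 7/5 for a diatomic ideal gas.
P₂ = P₁(V₁/V₂)^γ = 3.78×(5.14/0.212)^(7/5) = 328.1 bar.
For a reversible adiabat, W_by_gas = (P₁V₁ − P₂V₂)/(γ−1).
W_by = (378000×0.00514 − 3.281×10^7×0.000212) / (2/5) = -12530 J.

W ≈ -12.5 kJ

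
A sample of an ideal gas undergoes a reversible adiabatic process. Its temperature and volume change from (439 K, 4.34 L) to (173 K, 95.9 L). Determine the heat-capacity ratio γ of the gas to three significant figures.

γ ≈ 1.30

TV^(γ−1) = const ⇒ γ − 1 = ln(T₂/T₁) / ln(V₁/V₂).
γ = 1 + ln(173/439) / ln(4.34/95.9) = 1.301.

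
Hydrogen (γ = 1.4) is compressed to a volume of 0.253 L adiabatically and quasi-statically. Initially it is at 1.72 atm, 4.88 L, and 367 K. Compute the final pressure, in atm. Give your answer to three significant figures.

Since PV^γ is constant along a reversible adiabat, P₂ = P₁ (V₁/V₂)^γ.
P₂ = 1.72 × (4.88/0.253)^(1.4) = 108.4 atm.

P₂ ≈ 108 atm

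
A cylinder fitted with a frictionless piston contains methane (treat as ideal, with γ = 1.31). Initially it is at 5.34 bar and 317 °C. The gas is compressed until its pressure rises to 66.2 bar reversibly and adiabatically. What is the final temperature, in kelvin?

Adiabatic: T₂/T₁ = (P₂/P₁)^((γ−1)/γ).
T₁ = 317 °C = 590.1 K.
T₂ = 590.1 × (66.2/5.34)^(0.237) = 1071 K.

T₂ ≈ 1070 K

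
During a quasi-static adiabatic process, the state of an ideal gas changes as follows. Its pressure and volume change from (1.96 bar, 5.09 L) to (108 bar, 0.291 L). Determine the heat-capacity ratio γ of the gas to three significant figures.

γ ≈ 1.40

PV^γ = const ⇒ γ = ln(P₂/P₁) / ln(V₁/V₂).
γ = ln(108/1.96) / ln(5.09/0.291) = 1.401.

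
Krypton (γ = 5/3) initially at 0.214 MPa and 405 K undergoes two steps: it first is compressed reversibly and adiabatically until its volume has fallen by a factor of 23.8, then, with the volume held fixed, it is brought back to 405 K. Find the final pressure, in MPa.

P₃ ≈ 5.09 MPa

Adiabatic step (PV^γ = const): P₂ = 0.214×23.8^(5/3) = 42.14 MPa; T₂ = 405×23.8^(2/3) = 3351 K.
Isochoric: P₃ = P₂(T₃/T₂) = 42.14 × (405/3351) = 5.093 MPa.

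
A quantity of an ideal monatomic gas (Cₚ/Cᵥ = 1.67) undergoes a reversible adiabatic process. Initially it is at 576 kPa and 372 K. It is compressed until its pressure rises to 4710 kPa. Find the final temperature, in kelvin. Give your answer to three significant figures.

T₂ ≈ 864 K

Adiabatic: T₂/T₁ = (P₂/P₁)^((γ−1)/γ).
T₂ = 372 × (4710/576)^(0.401) = 864.3 K.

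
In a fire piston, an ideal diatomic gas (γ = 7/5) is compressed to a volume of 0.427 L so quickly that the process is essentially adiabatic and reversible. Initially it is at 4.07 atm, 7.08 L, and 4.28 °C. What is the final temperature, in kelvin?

Adiabatic: T₁V₁^(γ−1) = T₂V₂^(γ−1) ⇒ T₂ = T₁ (V₁/V₂)^(γ−1).
T₁ = 4.28 °C = 277.4 K.
T₂ = 277.4 × (7.08/0.427)^(2/5) = 853.1 K.

T₂ ≈ 853 K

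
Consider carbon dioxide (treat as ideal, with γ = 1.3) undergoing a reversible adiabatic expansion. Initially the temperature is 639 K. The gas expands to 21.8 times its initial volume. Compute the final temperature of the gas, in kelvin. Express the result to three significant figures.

Adiabatic: T₁V₁^(γ−1) = T₂V₂^(γ−1) ⇒ T₂ = T₁ (V₁/V₂)^(γ−1).
T₂ = 639 × (1/21.8)^(0.3) = 253.5 K.

T₂ ≈ 253 K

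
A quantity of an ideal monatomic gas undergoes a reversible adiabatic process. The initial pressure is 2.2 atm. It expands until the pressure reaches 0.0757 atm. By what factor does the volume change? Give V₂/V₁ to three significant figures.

From PV^γ = const, V₂/V₁ = (P₁/P₂)^(1/γ).
For a monatomic ideal gas γ = 5/3.
V₂/V₁ = (2.2/0.0757)^(3/5) = 7.551.

V₂/V₁ ≈ 7.55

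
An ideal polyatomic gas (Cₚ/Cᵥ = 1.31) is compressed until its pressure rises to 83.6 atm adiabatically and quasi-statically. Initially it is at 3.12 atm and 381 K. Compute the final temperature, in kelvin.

Adiabatic: T₂/T₁ = (P₂/P₁)^((γ−1)/γ).
T₂ = 381 × (83.6/3.12)^(0.237) = 829.6 K.

T₂ ≈ 830 K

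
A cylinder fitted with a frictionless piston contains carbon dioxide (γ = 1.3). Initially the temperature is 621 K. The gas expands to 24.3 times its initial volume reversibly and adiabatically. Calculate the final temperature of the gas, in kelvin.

For a reversible adiabat TV^(γ−1) is constant, so T₂ = T₁ (V₁/V₂)^(γ−1).
T₂ = 621 × (1/24.3)^(0.3) = 238.5 K.

T₂ ≈ 238 K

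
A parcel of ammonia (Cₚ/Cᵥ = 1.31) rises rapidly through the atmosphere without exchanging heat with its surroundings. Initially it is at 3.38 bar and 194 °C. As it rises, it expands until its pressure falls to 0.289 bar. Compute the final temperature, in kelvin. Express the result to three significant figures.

T₂ ≈ 261 K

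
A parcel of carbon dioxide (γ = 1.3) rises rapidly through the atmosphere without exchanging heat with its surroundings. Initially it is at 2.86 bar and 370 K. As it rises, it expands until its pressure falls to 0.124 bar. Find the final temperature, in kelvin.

T₂ ≈ 179 K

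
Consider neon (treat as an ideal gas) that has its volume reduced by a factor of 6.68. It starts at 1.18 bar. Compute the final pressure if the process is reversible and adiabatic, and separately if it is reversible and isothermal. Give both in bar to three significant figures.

adiabatic: 28.0 bar; isothermal: 7.88 bar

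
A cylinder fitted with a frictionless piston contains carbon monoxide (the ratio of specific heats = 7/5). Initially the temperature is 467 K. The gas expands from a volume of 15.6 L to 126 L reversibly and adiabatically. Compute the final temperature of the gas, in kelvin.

T₂ ≈ 202 K

For a reversible adiabat TV^(γ−1) is constant, so T₂ = T₁ (V₁/V₂)^(γ−1).
T₂ = 467 × (15.6/126)^(2/5) = 202.5 K.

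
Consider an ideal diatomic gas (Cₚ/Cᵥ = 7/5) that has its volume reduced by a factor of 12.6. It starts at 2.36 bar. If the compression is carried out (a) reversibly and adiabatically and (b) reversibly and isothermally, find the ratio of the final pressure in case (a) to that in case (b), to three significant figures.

P_adiabatic / P_isothermal ≈ 2.76

Isothermal: P_b = P₁(V₁/V₂) = 2.36×12.6.
Adiabatic: P_a = P₁(V₁/V₂)^γ = 2.36×12.6^(7/5).
P_a/P_b = (V₁/V₂)^(γ−1) = 12.6^(2/5) = 2.755.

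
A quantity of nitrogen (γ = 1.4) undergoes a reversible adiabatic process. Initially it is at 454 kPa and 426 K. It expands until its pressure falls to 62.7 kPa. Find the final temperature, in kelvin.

Adiabatic: T₂/T₁ = (P₂/P₁)^((γ−1)/γ).
T₂ = 426 × (62.7/454)^(0.286) = 242 K.

T₂ ≈ 242 K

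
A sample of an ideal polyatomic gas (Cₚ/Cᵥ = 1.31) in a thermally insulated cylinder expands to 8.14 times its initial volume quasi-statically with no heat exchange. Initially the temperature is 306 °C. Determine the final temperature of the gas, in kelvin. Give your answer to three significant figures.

T₂ ≈ 302 K

Adiabatic: T₁V₁^(γ−1) = T₂V₂^(γ−1) ⇒ T₂ = T₁ (V₁/V₂)^(γ−1).
T₁ = 306 °C = 579.1 K.
T₂ = 579.1 × (1/8.14)^(0.31) = 302.3 K.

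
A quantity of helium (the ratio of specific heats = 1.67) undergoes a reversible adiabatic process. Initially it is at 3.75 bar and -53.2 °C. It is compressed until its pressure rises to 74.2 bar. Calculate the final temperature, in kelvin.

Along an adiabat T P^((1−γ)/γ) is constant, so T₂ = T₁ (P₂/P₁)^((γ−1)/γ).
T₁ = -53.2 °C = 219.9 K.
T₂ = 219.9 × (74.2/3.75)^(0.401) = 728.5 K.

T₂ ≈ 728 K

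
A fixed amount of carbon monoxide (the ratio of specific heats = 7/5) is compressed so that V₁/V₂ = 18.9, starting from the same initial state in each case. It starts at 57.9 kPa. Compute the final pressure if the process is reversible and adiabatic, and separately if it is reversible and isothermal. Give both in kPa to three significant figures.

Isothermal: P₂ = P₁(V₁/V₂) = 57.9×18.9 = 1094 kPa.
Adiabatic: P₂ = P₁(V₁/V₂)^γ = 57.9×18.9^(7/5) = 3546 kPa.

adiabatic: 3550 kPa; isothermal: 1090 kPa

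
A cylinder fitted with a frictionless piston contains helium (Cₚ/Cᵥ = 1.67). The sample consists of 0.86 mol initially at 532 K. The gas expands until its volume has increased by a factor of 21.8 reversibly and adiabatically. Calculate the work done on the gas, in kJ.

W ≈ -4.96 kJ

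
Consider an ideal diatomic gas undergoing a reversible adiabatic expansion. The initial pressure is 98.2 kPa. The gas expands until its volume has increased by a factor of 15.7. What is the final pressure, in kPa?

Adiabatic: P₁V₁^γ = P₂V₂^γ ⇒ P₂ = P₁ (V₁/V₂)^γ.
For a diatomic ideal gas γ = 7/5.
P₂ = 98.2 × (1/15.7)^(7/5) = 2.079 kPa.

P₂ ≈ 2.08 kPa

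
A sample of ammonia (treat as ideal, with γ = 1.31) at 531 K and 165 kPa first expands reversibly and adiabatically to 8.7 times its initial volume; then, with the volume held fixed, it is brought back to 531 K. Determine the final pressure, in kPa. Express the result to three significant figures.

Adiabatic step (PV^γ = const): P₂ = 165×(1/8.7)^(1.31) = 9.699 kPa; T₂ = 531×(1/8.7)^(0.31) = 271.5 K.
Isochoric: P₃ = P₂(T₃/T₂) = 9.699 × (531/271.5) = 18.97 kPa.

P₃ ≈ 19.0 kPa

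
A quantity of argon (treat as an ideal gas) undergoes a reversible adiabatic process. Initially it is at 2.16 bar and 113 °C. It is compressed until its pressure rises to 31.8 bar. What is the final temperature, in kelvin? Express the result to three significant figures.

Adiabatic: T₂/T₁ = (P₂/P₁)^((γ−1)/γ).
For a monatomic ideal gas γ = 5/3, so (γ−1)/γ = 2/5.
T₁ = 113 °C = 386.1 K.
T₂ = 386.1 × (31.8/2.16)^(2/5) = 1132 K.

T₂ ≈ 1130 K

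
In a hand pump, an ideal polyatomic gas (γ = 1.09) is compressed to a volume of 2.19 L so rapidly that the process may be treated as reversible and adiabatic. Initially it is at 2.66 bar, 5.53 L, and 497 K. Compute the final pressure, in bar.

P₂ ≈ 7.30 bar

Adiabatic: P₁V₁^γ = P₂V₂^γ ⇒ P₂ = P₁ (V₁/V₂)^γ.
P₂ = 2.66 × (5.53/2.19)^(1.09) = 7.301 bar.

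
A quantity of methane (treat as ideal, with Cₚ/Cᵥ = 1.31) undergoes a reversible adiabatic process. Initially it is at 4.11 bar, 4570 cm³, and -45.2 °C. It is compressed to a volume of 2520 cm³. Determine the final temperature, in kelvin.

T₂ ≈ 274 K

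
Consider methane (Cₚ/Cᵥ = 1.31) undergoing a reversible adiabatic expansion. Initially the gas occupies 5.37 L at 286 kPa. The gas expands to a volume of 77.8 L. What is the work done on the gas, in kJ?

P₂ = P₁(V₁/V₂)^γ = 286×(5.37/77.8)^(1.31) = 8.619 kPa.
For a reversible adiabat, W_by_gas = (P₁V₁ − P₂V₂)/(γ−1).
W_by = (286000×0.00537 − 8619×0.0778) / (0.31) = 2791 J.
W_on_gas = −W_by = -2791 J.

W ≈ -2.79 kJ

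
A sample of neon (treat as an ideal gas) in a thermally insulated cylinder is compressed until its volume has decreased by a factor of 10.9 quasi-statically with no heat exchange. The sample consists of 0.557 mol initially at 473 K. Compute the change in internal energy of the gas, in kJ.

For a reversible adiabat TV^(γ−1) is constant, so T₂ = T₁ (V₁/V₂)^(γ−1).
γ = 5/3 for a monatomic ideal gas, so γ−1 = 2/3.
T₂ = 473 × 10.9^(2/3) = 2325 K.
Q = 0, so ΔU = W_on_gas = nCᵥΔT with Cᵥ = R/(γ−1) = 12.47 J/(mol·K).
ΔU = 0.557 × 12.47 × (2325 − 473) = 12870 J.

ΔU ≈ 12.9 kJ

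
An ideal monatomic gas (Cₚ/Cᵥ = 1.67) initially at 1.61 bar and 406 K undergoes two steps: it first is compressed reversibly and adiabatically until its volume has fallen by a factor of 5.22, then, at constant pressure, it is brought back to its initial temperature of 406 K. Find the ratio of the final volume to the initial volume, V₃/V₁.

Adiabatic step: V₂/V₁ = 0.1916; T₂ = T₁·5.22^(0.67) = 1228 K.
Isobaric step: V₃/V₂ = T₃/T₂ = 406/1228.
V₃/V₁ = (V₂/V₁)(V₃/V₂) = 0.1916 × (406/1228) = 0.06331.

V₃/V₁ ≈ 0.0633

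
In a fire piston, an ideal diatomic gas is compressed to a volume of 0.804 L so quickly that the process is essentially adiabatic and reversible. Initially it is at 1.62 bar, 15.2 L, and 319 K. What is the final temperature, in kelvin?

For a reversible adiabat TV^(γ−1) is constant, so T₂ = T₁ (V₁/V₂)^(γ−1).
γ = 7/5 for a diatomic ideal gas.
T₂ = 319 × (15.2/0.804)^(2/5) = 1034 K.

T₂ ≈ 1030 K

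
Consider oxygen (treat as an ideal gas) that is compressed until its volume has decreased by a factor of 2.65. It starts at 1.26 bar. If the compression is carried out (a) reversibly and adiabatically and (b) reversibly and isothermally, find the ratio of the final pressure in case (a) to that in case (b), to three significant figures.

For a diatomic ideal gas γ = 7/5.
Isothermal: P_b = P₁(V₁/V₂) = 1.26×2.65.
Adiabatic: P_a = P₁(V₁/V₂)^γ = 1.26×2.65^(7/5).
P_a/P_b = (V₁/V₂)^(γ−1) = 2.65^(2/5) = 1.477.

P_adiabatic / P_isothermal ≈ 1.48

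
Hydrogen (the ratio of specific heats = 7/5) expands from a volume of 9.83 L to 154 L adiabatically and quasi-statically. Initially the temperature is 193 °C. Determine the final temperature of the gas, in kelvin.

T₂ ≈ 155 K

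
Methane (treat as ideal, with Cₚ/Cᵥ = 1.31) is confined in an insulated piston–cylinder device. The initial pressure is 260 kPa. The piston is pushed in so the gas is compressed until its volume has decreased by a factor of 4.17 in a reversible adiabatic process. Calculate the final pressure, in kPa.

P₂ ≈ 1690 kPa

Since PV^γ is constant along a reversible adiabat, P₂ = P₁ (V₁/V₂)^γ.
P₂ = 260 × 4.17^(1.31) = 1688 kPa.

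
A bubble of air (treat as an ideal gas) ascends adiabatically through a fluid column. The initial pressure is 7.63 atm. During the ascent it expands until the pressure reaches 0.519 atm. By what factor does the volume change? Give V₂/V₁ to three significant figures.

From PV^γ = const, V₂/V₁ = (P₁/P₂)^(1/γ).
For a diatomic ideal gas γ = 7/5.
V₂/V₁ = (7.63/0.519)^(5/7) = 6.821.

V₂/V₁ ≈ 6.82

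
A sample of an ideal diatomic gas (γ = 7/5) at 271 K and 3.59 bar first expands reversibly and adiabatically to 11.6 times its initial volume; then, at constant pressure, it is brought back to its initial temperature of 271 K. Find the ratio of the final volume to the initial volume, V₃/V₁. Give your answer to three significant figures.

V₃/V₁ ≈ 30.9

Adiabatic step: V₂/V₁ = 11.6; T₂ = T₁·(1/11.6)^(2/5) = 101.7 K.
Isobaric step: V₃/V₂ = T₃/T₂ = 271/101.7.
V₃/V₁ = (V₂/V₁)(V₃/V₂) = 11.6 × (271/101.7) = 30.92.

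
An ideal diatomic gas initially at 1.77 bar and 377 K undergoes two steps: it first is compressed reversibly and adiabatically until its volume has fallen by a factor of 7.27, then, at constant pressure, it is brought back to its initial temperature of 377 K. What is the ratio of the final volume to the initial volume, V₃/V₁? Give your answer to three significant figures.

V₃/V₁ ≈ 0.0622

For a diatomic ideal gas γ = 7/5.
Adiabatic step: V₂/V₁ = 0.1376; T₂ = T₁·7.27^(2/5) = 833.6 K.
Isobaric step: V₃/V₂ = T₃/T₂ = 377/833.6.
V₃/V₁ = (V₂/V₁)(V₃/V₂) = 0.1376 × (377/833.6) = 0.06221.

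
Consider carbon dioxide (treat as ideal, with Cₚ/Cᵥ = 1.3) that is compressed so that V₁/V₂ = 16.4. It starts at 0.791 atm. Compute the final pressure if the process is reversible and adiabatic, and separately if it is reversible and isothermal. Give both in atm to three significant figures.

Isothermal: P₂ = P₁(V₁/V₂) = 0.791×16.4 = 12.97 atm.
Adiabatic: P₂ = P₁(V₁/V₂)^γ = 0.791×16.4^(1.3) = 30.02 atm.

adiabatic: 30.0 atm; isothermal: 13.0 atm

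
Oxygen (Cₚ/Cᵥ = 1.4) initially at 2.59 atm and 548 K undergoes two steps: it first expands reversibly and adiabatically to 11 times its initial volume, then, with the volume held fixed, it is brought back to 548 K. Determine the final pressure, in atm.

Adiabatic step (PV^γ = const): P₂ = 2.59×(1/11)^(1.4) = 0.09023 atm; T₂ = 548×(1/11)^(0.4) = 210 K.
Isochoric: P₃ = P₂(T₃/T₂) = 0.09023 × (548/210) = 0.2355 atm.

P₃ ≈ 0.235 atm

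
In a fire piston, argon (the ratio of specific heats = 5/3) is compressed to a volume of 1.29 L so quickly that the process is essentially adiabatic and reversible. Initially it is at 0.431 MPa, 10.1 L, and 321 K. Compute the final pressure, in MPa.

Since PV^γ is constant along a reversible adiabat, P₂ = P₁ (V₁/V₂)^γ.
P₂ = 0.431 × (10.1/1.29)^(5/3) = 13.31 MPa.

P₂ ≈ 13.3 MPa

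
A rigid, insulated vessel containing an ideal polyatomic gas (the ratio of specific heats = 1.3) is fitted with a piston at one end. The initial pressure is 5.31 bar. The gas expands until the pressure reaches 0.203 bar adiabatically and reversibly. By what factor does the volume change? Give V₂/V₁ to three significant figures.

V₂/V₁ ≈ 12.3

From PV^γ = const, V₂/V₁ = (P₁/P₂)^(1/γ).
V₂/V₁ = (5.31/0.203)^(0.769) = 12.32.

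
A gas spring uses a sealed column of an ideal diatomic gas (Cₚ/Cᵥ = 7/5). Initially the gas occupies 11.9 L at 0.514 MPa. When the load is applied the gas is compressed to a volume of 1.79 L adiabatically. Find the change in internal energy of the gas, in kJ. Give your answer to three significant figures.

ΔU ≈ 17.3 kJ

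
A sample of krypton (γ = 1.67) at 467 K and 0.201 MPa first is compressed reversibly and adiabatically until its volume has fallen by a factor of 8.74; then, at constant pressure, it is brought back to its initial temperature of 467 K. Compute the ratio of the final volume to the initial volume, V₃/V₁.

V₃/V₁ ≈ 0.0268

Adiabatic step: V₂/V₁ = 0.1144; T₂ = T₁·8.74^(0.67) = 1996 K.
Isobaric step: V₃/V₂ = T₃/T₂ = 467/1996.
V₃/V₁ = (V₂/V₁)(V₃/V₂) = 0.1144 × (467/1996) = 0.02677.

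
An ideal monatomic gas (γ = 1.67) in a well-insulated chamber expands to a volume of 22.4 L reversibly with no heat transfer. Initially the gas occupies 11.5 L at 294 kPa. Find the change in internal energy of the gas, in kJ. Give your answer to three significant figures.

P₂ = P₁(V₁/V₂)^γ = 294×(11.5/22.4)^(1.67) = 96.56 kPa.
For a reversible adiabat, W_by_gas = (P₁V₁ − P₂V₂)/(γ−1).
W_by = (294000×0.0115 − 96560×0.0224) / (0.67) = 1818 J.
Q = 0 ⇒ ΔU = −W_by = -1818 J.

ΔU ≈ -1.82 kJ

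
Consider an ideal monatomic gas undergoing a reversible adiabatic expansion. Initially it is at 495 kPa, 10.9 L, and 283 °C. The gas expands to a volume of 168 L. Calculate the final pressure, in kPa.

P₂ ≈ 5.19 kPa

Since PV^γ is constant along a reversible adiabat, P₂ = P₁ (V₁/V₂)^γ.
γ = 5/3 for a monatomic ideal gas.
P₂ = 495 × (10.9/168)^(5/3) = 5.186 kPa.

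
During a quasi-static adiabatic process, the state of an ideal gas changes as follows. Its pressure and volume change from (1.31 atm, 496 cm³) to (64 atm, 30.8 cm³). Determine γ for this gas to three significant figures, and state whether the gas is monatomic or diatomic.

PV^γ = const ⇒ γ = ln(P₂/P₁) / ln(V₁/V₂).
γ = ln(64/1.31) / ln(496/30.8) = 1.399.
γ ≈ 1.40 is close to 7/5, so the gas is diatomic.

γ ≈ 1.40; diatomic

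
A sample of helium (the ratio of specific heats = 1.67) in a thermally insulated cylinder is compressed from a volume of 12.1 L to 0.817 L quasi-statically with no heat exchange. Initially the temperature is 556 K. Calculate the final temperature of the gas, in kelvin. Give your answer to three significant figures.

For a reversible adiabat TV^(γ−1) is constant, so T₂ = T₁ (V₁/V₂)^(γ−1).
T₂ = 556 × (12.1/0.817)^(0.67) = 3383 K.

T₂ ≈ 3380 K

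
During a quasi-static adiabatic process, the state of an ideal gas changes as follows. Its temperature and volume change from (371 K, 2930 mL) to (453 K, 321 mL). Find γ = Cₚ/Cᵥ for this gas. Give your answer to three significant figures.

TV^(γ−1) = const ⇒ γ − 1 = ln(T₂/T₁) / ln(V₁/V₂).
γ = 1 + ln(453/371) / ln(2930/321) = 1.09.

γ ≈ 1.09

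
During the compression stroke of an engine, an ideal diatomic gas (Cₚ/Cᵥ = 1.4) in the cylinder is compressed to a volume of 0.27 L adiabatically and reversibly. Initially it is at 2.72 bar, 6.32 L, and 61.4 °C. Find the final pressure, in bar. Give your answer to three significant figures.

P₂ ≈ 225 bar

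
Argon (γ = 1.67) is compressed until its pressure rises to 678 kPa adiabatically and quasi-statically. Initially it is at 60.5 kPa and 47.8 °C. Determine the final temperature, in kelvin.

T₂ ≈ 846 K

Adiabatic: T₂/T₁ = (P₂/P₁)^((γ−1)/γ).
T₁ = 47.8 °C = 320.9 K.
T₂ = 320.9 × (678/60.5)^(0.401) = 846.2 K.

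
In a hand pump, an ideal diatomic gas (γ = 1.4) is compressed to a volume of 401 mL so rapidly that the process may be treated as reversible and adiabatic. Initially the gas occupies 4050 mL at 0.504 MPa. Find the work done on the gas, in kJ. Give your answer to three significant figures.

P₂ = P₁(V₁/V₂)^γ = 0.504×(4050/401)^(1.4) = 12.84 MPa.
For a reversible adiabat, W_by_gas = (P₁V₁ − P₂V₂)/(γ−1).
W_by = (504000×0.00405 − 1.284×10^7×0.000401) / (0.4) = -7766 J.
W_on_gas = −W_by = 7766 J.

W ≈ 7.77 kJ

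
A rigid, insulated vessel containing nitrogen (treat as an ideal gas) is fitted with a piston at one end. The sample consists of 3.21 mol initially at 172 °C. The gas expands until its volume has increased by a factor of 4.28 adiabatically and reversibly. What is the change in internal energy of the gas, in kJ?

ΔU ≈ -13.1 kJ

Adiabatic: T₁V₁^(γ−1) = T₂V₂^(γ−1) ⇒ T₂ = T₁ (V₁/V₂)^(γ−1).
γ = 7/5 for a diatomic ideal gas, so γ−1 = 2/5.
T₁ = 172 °C = 445.1 K.
T₂ = 445.1 × (1/4.28)^(2/5) = 248.8 K.
Q = 0, so ΔU = W_on_gas = nCᵥΔT with Cᵥ = R/(γ−1) = 20.79 J/(mol·K).
ΔU = 3.21 × 20.79 × (248.8 − 445.1) = -13100 J.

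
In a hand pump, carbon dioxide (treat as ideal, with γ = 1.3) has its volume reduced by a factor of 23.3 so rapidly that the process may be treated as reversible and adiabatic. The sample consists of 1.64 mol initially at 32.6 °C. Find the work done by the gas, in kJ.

For a reversible adiabat TV^(γ−1) is constant, so T₂ = T₁ (V₁/V₂)^(γ−1).
T₁ = 32.6 °C = 305.8 K.
T₂ = 305.8 × 23.3^(0.3) = 786.3 K.
Q = 0, so ΔU = W_on_gas = nCᵥΔT with Cᵥ = R/(γ−1) = 27.71 J/(mol·K).
ΔU = 1.64 × 27.71 × (786.3 − 305.8) = 21840 J.
Work done by the gas = −ΔU = -21840 J.

W ≈ -21.8 kJ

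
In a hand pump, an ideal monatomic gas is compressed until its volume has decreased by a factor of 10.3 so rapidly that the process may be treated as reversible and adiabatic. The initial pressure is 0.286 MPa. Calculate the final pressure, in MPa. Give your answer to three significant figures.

P₂ ≈ 13.9 MPa

Since PV^γ is constant along a reversible adiabat, P₂ = P₁ (V₁/V₂)^γ.
For a monatomic ideal gas γ = 5/3.
P₂ = 0.286 × 10.3^(5/3) = 13.95 MPa.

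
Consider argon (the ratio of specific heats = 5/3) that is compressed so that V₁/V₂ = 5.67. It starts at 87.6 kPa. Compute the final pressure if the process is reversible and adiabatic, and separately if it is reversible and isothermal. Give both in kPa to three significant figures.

Isothermal: P₂ = P₁(V₁/V₂) = 87.6×5.67 = 496.7 kPa.
Adiabatic: P₂ = P₁(V₁/V₂)^γ = 87.6×5.67^(5/3) = 1579 kPa.

adiabatic: 1580 kPa; isothermal: 497 kPa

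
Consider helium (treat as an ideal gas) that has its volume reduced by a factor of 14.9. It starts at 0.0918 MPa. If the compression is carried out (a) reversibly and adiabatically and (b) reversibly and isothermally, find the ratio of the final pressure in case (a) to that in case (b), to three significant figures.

For a monatomic ideal gas γ = 5/3.
Isothermal: P_b = P₁(V₁/V₂) = 0.0918×14.9.
Adiabatic: P_a = P₁(V₁/V₂)^γ = 0.0918×14.9^(5/3).
P_a/P_b = (V₁/V₂)^(γ−1) = 14.9^(2/3) = 6.055.

P_adiabatic / P_isothermal ≈ 6.06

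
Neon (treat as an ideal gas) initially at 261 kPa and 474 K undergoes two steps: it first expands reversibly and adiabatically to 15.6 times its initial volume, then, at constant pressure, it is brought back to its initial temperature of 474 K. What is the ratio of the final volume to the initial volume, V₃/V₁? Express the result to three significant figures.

For a monatomic ideal gas γ = 5/3.
Adiabatic step: V₂/V₁ = 15.6; T₂ = T₁·(1/15.6)^(2/3) = 75.92 K.
Isobaric step: V₃/V₂ = T₃/T₂ = 474/75.92.
V₃/V₁ = (V₂/V₁)(V₃/V₂) = 15.6 × (474/75.92) = 97.4.

V₃/V₁ ≈ 97.4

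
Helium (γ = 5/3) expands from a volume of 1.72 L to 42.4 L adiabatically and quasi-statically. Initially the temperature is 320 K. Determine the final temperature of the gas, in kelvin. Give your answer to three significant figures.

For a reversible adiabat TV^(γ−1) is constant, so T₂ = T₁ (V₁/V₂)^(γ−1).
T₂ = 320 × (1.72/42.4)^(2/3) = 37.78 K.

T₂ ≈ 37.8 K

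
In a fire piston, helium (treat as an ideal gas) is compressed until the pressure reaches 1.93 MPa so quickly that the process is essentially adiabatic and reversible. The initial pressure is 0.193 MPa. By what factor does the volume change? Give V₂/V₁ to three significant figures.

V₂/V₁ ≈ 0.251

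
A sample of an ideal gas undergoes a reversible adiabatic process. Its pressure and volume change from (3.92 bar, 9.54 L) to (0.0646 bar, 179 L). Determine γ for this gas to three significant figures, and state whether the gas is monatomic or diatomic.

γ ≈ 1.40; diatomic

PV^γ = const ⇒ γ = ln(P₂/P₁) / ln(V₁/V₂).
γ = ln(0.0646/3.92) / ln(9.54/179) = 1.4.
γ ≈ 1.40 is close to 7/5, so the gas is diatomic.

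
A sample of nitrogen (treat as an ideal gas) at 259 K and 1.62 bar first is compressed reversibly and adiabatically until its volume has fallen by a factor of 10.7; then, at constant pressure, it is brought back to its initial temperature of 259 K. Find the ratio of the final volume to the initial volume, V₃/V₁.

V₃/V₁ ≈ 0.0362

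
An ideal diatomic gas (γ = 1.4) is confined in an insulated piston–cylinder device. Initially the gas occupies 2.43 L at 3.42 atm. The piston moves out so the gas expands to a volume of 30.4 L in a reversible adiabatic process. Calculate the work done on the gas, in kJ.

P₂ = P₁(V₁/V₂)^γ = 3.42×(2.43/30.4)^(1.4) = 0.09951 atm.
For a reversible adiabat, W_by_gas = (P₁V₁ − P₂V₂)/(γ−1).
W_by = (346500×0.00243 − 10080×0.0304) / (0.4) = 1339 J.
W_on_gas = −W_by = -1339 J.

W ≈ -1.34 kJ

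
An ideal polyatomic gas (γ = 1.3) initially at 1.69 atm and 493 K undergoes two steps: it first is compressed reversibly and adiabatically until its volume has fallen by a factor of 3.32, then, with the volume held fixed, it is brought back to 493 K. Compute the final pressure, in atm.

P₃ ≈ 5.61 atm

Adiabatic step (PV^γ = const): P₂ = 1.69×3.32^(1.3) = 8.042 atm; T₂ = 493×3.32^(0.3) = 706.6 K.
Isochoric: P₃ = P₂(T₃/T₂) = 8.042 × (493/706.6) = 5.611 atm.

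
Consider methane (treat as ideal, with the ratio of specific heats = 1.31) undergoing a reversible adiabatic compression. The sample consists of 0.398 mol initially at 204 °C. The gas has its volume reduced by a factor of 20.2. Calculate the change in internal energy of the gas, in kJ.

ΔU ≈ 7.84 kJ

Adiabatic: T₁V₁^(γ−1) = T₂V₂^(γ−1) ⇒ T₂ = T₁ (V₁/V₂)^(γ−1).
T₁ = 204 °C = 477.1 K.
T₂ = 477.1 × 20.2^(0.31) = 1211 K.
Q = 0, so ΔU = W_on_gas = nCᵥΔT with Cᵥ = R/(γ−1) = 26.82 J/(mol·K).
ΔU = 0.398 × 26.82 × (1211 − 477.1) = 7838 J.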